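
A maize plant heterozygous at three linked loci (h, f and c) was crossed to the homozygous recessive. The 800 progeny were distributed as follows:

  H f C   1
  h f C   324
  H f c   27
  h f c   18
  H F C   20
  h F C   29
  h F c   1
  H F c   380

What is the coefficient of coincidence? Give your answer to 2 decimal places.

The two most frequent reciprocal classes, H F c and h f C, are the parental types, so the F1 was H F c / h f C.
The two rarest classes, h F c and H f C, are the double crossovers. Comparing them with the parentals, only the h allele has switched, so h is the middle locus and the order is f – h – c.
f–h: (56 + 2)/800 = 0.0725; h–c: (38 + 2)/800 = 0.0500.
Expected DCO frequency = 0.0725 × 0.0500 ≈ 0.00362; observed = 2/800 ≈ 0.00250.
Coefficient of coincidence = 0.00250/0.00362 ≈ 0.69.

0.69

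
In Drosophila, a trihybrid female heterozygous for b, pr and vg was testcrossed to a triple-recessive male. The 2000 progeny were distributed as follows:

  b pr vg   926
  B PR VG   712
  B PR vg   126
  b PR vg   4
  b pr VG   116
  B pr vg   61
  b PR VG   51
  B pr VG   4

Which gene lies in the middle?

The two most frequent reciprocal classes, B PR VG and b pr vg, are the parental types, so the F1 was B PR VG / b pr vg.
The two rarest classes, B pr VG and b PR vg, are the double crossovers. Comparing them with the parentals, only the pr allele has switched, so pr is the middle locus and the order is b – pr – vg.

pr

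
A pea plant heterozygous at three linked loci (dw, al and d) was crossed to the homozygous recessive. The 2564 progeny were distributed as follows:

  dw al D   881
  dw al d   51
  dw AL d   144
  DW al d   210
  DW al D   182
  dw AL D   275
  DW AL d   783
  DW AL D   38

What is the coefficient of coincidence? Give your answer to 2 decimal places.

0.96

The two most frequent reciprocal classes, dw al D and DW AL d, are the parental types, so the F1 was dw al D / DW AL d.
The two rarest classes, dw al d and DW AL D, are the double crossovers. Comparing them with the parentals, only the d allele has switched, so d is the middle locus and the order is dw – d – al.
dw–d: (326 + 89)/2564 = 0.1619; d–al: (485 + 89)/2564 = 0.2239.
Expected DCO frequency = 0.1619 × 0.2239 ≈ 0.03625; observed = 89/2564 ≈ 0.03471.
Coefficient of coincidence = 0.03471/0.03625 ≈ 0.96.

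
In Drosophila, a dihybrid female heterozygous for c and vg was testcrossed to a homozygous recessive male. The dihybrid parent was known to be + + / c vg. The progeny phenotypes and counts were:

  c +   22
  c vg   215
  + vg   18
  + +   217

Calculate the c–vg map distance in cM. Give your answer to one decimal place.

8.5 cM

The recombinant classes are + vg and c +: 18 + 22 = 40.
Recombination frequency = 40/472 = 0.0847 ≈ 8.5%, i.e. 8.5 cM.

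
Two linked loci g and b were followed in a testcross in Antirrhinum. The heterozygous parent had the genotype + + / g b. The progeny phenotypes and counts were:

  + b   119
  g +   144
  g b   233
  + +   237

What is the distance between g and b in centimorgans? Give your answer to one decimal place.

The recombinant classes are + b and g +: 119 + 144 = 263.
Recombination frequency = 263/733 = 0.3588 ≈ 35.9%, i.e. 35.9 centimorgans.

35.9 centimorgans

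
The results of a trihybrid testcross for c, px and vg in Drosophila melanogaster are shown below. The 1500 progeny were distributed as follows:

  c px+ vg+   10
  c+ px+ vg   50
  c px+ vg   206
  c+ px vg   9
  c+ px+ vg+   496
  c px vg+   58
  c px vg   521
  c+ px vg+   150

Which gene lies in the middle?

c

The two most frequent reciprocal classes, c+ px+ vg+ and c px vg, are the parental types, so the F1 was c+ px+ vg+ / c px vg.
The two rarest classes, c px+ vg+ and c+ px vg, are the double crossovers. Comparing them with the parentals, only the c allele has switched, so c is the middle locus and the order is px – c – vg.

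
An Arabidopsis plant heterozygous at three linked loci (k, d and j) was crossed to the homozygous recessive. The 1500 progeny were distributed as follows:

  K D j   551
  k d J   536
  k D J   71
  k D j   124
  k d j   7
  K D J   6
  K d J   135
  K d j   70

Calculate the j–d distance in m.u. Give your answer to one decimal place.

10.3 m.u.

The two most frequent reciprocal classes, K D j and k d J, are the parental types, so the F1 was K D j / k d J.
The two rarest classes, K D J and k d j, are the double crossovers. Comparing them with the parentals, only the j allele has switched, so j is the middle locus and the order is d – j – k.
Crossovers in the d–j interval produce the single-crossover classes K d j and k D J (70 + 71 = 141) plus the double crossovers (13).
RF(d–j) = (141 + 13) / 1500 = 154/1500 = 0.1027 → 10.3 m.u.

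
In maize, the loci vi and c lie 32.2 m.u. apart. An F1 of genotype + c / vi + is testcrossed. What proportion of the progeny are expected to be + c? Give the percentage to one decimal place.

A map distance of 32.2 m.u. corresponds to a recombination frequency of 0.322.
The F1 is + c / vi +, so + c is a parental gamete class with expected frequency (1 − r)/2 = 0.678/2 = 0.3390.
That is 0.3390 = 33.9% of the progeny.

33.9%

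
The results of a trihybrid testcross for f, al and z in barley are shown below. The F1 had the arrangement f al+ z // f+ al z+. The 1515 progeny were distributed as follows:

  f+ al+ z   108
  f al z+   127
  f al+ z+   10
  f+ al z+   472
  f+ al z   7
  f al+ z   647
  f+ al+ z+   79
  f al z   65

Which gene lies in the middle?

z

The two rarest classes, f al+ z+ and f+ al z, are the double crossovers. Comparing them with the parentals, only the z allele has switched, so z is the middle locus and the order is f – z – al.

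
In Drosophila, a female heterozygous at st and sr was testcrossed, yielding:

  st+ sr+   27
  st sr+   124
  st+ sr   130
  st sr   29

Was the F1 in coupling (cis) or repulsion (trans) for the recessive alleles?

trans

The two most frequent classes are st+ sr (130) and st sr+ (124); these are the parental (non-recombinant) types.
So the F1 carried st+ sr on one chromosome and st sr+ on the other — the recessive alleles are on opposite chromosomes (trans / repulsion).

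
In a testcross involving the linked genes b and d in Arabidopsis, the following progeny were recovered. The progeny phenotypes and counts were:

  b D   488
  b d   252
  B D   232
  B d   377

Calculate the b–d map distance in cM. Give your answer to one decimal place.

35.9 cM

The two most frequent classes, B d (377) and b D (488), are the parental types, so the F1 was B d / b D.
The recombinant classes are B D and b d: 232 + 252 = 484.
Recombination frequency = 484/1349 = 0.3588 ≈ 35.9%, i.e. 35.9 cM.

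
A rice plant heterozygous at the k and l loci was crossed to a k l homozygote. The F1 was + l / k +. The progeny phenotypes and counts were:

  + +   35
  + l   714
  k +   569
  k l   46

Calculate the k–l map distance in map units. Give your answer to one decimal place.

The recombinant classes are + + and k l: 35 + 46 = 81.
Recombination frequency = 81/1364 = 0.0594 ≈ 5.9%, i.e. 5.9 map units.

5.9 map units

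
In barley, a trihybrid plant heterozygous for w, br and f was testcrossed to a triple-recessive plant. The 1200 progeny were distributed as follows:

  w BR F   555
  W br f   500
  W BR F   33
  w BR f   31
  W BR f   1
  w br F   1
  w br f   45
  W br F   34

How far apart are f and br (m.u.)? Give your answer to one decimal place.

The two most frequent reciprocal classes, W br f and w BR F, are the parental types, so the F1 was W br f / w BR F.
The two rarest classes, W BR f and w br F, are the double crossovers. Comparing them with the parentals, only the br allele has switched, so br is the middle locus and the order is w – br – f.
Crossovers in the br–f interval produce the single-crossover classes W br F and w BR f (34 + 31 = 65) plus the double crossovers (2).
RF(br–f) = (65 + 2) / 1200 = 67/1200 = 0.0558 → 5.6 m.u.

5.6 m.u.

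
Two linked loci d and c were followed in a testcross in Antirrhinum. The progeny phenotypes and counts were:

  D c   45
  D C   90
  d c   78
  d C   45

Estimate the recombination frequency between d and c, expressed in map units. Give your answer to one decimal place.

34.9 map units

The two most frequent classes, D C (90) and d c (78), are the parental types, so the F1 was D C / d c.
The recombinant classes are D c and d C: 45 + 45 = 90.
Recombination frequency = 90/258 = 0.3488 ≈ 34.9%, i.e. 34.9 map units.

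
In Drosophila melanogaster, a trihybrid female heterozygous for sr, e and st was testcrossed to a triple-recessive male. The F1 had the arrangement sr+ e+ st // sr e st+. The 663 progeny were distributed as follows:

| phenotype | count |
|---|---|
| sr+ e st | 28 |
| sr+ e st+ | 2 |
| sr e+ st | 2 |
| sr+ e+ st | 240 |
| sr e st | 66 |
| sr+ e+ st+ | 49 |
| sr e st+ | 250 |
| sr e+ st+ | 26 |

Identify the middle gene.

sr

The two rarest classes, sr e+ st and sr+ e st+, are the double crossovers. Comparing them with the parentals, only the sr allele has switched, so sr is the middle locus and the order is st – sr – e.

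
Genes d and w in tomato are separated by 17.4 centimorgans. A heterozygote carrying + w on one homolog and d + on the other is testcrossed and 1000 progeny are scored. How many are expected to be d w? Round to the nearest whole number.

87

A map distance of 17.4 centimorgans corresponds to a recombination frequency of 0.174.
The F1 is + w / d +, so d w is a recombinant gamete class with expected frequency r/2 = 0.174/2 = 0.0870.
Expected number = 0.0870 × 1000 = 87.00 ≈ 87.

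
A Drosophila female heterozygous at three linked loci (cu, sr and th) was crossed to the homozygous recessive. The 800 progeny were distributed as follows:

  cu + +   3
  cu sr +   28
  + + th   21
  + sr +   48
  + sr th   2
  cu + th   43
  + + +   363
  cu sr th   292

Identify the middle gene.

cu

The two most frequent reciprocal classes, cu sr th and + + +, are the parental types, so the F1 was cu sr th / + + +.
The two rarest classes, + sr th and cu + +, are the double crossovers. Comparing them with the parentals, only the cu allele has switched, so cu is the middle locus and the order is th – cu – sr.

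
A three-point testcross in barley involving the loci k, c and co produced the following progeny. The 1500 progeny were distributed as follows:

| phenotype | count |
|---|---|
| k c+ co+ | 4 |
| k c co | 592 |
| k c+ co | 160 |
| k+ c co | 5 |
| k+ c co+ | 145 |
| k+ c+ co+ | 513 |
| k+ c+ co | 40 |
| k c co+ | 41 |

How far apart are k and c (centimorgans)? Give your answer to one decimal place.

The two most frequent reciprocal classes, k c co and k+ c+ co+, are the parental types, so the F1 was k c co / k+ c+ co+.
The two rarest classes, k+ c co and k c+ co+, are the double crossovers. Comparing them with the parentals, only the k allele has switched, so k is the middle locus and the order is co – k – c.
Crossovers in the k–c interval produce the single-crossover classes k c+ co and k+ c co+ (160 + 145 = 305) plus the double crossovers (9).
RF(k–c) = (305 + 9) / 1500 = 314/1500 = 0.2093 → 20.9 centimorgans.

20.9 centimorgans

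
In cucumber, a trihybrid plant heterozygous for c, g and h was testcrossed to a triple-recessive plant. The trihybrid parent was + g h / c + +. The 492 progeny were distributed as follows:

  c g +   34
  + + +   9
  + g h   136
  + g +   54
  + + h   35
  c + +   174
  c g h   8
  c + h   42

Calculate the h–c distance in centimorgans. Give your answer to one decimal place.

The two rarest classes, c g h and + + +, are the double crossovers. Comparing them with the parentals, only the c allele has switched, so c is the middle locus and the order is h – c – g.
Crossovers in the h–c interval produce the single-crossover classes + g + and c + h (54 + 42 = 96) plus the double crossovers (17).
RF(h–c) = (96 + 17) / 492 = 113/492 = 0.2297 → 23.0 centimorgans.

23.0 centimorgans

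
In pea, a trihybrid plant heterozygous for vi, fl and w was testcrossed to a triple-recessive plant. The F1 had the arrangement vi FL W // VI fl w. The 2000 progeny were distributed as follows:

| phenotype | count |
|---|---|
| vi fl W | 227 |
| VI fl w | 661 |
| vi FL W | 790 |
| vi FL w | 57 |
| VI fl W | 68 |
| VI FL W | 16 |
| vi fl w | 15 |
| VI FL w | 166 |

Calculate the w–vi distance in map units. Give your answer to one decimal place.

7.8 map units

The two rarest classes, VI FL W and vi fl w, are the double crossovers. Comparing them with the parentals, only the vi allele has switched, so vi is the middle locus and the order is w – vi – fl.
Crossovers in the w–vi interval produce the single-crossover classes vi FL w and VI fl W (57 + 68 = 125) plus the double crossovers (31).
RF(w–vi) = (125 + 31) / 2000 = 156/2000 = 0.0780 → 7.8 map units.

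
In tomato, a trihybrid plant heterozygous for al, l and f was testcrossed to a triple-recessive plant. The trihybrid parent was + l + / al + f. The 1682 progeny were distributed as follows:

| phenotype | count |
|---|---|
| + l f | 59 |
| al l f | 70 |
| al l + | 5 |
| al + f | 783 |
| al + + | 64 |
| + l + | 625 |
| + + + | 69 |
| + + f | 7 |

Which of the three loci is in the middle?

The two rarest classes, al l + and + + f, are the double crossovers. Comparing them with the parentals, only the al allele has switched, so al is the middle locus and the order is l – al – f.

al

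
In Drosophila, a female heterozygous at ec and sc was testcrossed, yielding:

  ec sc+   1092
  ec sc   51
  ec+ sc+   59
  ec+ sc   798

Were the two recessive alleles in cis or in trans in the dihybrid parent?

trans

The two most frequent classes are ec+ sc (798) and ec sc+ (1092); these are the parental (non-recombinant) types.
So the F1 carried ec+ sc on one chromosome and ec sc+ on the other — the recessive alleles are on opposite chromosomes (trans / repulsion).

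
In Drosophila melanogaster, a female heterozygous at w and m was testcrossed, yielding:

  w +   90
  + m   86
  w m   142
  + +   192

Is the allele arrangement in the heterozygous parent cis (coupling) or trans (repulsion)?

The two most frequent classes are + + (192) and w m (142); these are the parental (non-recombinant) types.
So the F1 carried + + on one chromosome and w m on the other — the recessive alleles are on the same chromosome (cis / coupling).

cis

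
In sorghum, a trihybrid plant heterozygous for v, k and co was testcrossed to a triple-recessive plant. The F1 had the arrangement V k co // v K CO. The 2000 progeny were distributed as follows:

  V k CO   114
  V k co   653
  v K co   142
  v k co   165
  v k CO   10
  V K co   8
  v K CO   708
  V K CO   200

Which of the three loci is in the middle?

k

The two rarest classes, V K co and v k CO, are the double crossovers. Comparing them with the parentals, only the k allele has switched, so k is the middle locus and the order is v – k – co.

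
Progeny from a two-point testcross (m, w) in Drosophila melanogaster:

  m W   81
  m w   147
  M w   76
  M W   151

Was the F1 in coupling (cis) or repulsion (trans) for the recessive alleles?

The two most frequent classes are M W (151) and m w (147); these are the parental (non-recombinant) types.
So the F1 carried M W on one chromosome and m w on the other — the recessive alleles are on the same chromosome (cis / coupling).

cis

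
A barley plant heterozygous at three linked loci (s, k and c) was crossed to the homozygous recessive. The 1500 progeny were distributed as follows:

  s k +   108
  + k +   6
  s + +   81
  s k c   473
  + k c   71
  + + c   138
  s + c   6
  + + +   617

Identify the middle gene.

k

The two most frequent reciprocal classes, s k c and + + +, are the parental types, so the F1 was s k c / + + +.
The two rarest classes, s + c and + k +, are the double crossovers. Comparing them with the parentals, only the k allele has switched, so k is the middle locus and the order is c – k – s.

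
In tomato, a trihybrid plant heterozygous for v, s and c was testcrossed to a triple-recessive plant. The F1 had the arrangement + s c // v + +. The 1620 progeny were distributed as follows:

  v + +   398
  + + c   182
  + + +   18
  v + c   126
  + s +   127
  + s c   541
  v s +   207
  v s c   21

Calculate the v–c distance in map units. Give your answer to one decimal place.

18.0 map units

The two rarest classes, v s c and + + +, are the double crossovers. Comparing them with the parentals, only the v allele has switched, so v is the middle locus and the order is c – v – s.
Crossovers in the c–v interval produce the single-crossover classes + s + and v + c (127 + 126 = 253) plus the double crossovers (39).
RF(c–v) = (253 + 39) / 1620 = 292/1620 = 0.1802 → 18.0 map units.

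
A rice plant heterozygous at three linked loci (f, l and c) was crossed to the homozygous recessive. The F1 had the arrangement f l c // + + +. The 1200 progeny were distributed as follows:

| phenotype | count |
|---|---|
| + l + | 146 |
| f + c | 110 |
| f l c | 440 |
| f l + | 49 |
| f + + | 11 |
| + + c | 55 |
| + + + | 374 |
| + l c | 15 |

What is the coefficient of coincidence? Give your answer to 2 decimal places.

0.85

The two rarest classes, + l c and f + +, are the double crossovers. Comparing them with the parentals, only the f allele has switched, so f is the middle locus and the order is l – f – c.
l–f: (256 + 26)/1200 = 0.2350; f–c: (104 + 26)/1200 = 0.1083.
Expected DCO frequency = 0.2350 × 0.1083 ≈ 0.02545; observed = 26/1200 ≈ 0.02167.
Coefficient of coincidence = 0.02167/0.02545 ≈ 0.85.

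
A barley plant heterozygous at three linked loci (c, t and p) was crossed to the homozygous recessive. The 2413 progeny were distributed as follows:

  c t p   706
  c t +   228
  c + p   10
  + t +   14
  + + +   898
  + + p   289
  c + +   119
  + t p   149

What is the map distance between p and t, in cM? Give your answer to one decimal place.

The two most frequent reciprocal classes, c t p and + + +, are the parental types, so the F1 was c t p / + + +.
The two rarest classes, c + p and + t +, are the double crossovers. Comparing them with the parentals, only the t allele has switched, so t is the middle locus and the order is c – t – p.
Crossovers in the t–p interval produce the single-crossover classes c t + and + + p (228 + 289 = 517) plus the double crossovers (24).
RF(t–p) = (517 + 24) / 2413 = 541/2413 = 0.2242 → 22.4 cM.

22.4 cM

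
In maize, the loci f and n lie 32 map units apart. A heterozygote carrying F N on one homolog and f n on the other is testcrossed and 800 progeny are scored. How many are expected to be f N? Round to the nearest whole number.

A map distance of 32 map units corresponds to a recombination frequency of 0.320.
The F1 is F N / f n, so f N is a recombinant gamete class with expected frequency r/2 = 0.320/2 = 0.1600.
Expected number = 0.1600 × 800 = 128.00 ≈ 128.

128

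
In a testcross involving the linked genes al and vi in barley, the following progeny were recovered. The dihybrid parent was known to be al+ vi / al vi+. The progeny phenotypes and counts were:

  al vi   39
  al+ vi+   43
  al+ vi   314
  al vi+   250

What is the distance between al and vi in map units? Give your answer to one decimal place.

The recombinant classes are al+ vi+ and al vi: 43 + 39 = 82.
Recombination frequency = 82/646 = 0.1269 ≈ 12.7%, i.e. 12.7 map units.

12.7 map units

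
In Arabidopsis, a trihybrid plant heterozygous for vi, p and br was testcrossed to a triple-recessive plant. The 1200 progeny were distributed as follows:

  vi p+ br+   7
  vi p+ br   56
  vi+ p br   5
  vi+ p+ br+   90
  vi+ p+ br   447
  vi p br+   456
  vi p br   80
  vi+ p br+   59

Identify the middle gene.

The two most frequent reciprocal classes, vi p br+ and vi+ p+ br, are the parental types, so the F1 was vi p br+ / vi+ p+ br.
The two rarest classes, vi p+ br+ and vi+ p br, are the double crossovers. Comparing them with the parentals, only the p allele has switched, so p is the middle locus and the order is vi – p – br.

p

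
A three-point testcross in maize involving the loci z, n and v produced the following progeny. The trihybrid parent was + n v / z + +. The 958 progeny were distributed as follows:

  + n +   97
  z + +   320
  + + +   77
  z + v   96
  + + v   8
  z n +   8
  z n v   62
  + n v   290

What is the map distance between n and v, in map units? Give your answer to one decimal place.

21.8 map units

The two rarest classes, + + v and z n +, are the double crossovers. Comparing them with the parentals, only the n allele has switched, so n is the middle locus and the order is z – n – v.
Crossovers in the n–v interval produce the single-crossover classes + n + and z + v (97 + 96 = 193) plus the double crossovers (16).
RF(n–v) = (193 + 16) / 958 = 209/958 = 0.2182 → 21.8 map units.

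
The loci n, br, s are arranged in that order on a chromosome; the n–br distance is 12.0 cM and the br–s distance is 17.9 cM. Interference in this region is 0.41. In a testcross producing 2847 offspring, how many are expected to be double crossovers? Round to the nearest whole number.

36

Map distances give recombination frequencies of 0.120 and 0.179 for the two intervals.
With interference 0.41 (so coincidence = 0.59), expected double-crossover frequency = 0.120 × 0.179 × 0.59 = 0.01267.
Expected number = 0.01267 × 2847 = 36.08 ≈ 36.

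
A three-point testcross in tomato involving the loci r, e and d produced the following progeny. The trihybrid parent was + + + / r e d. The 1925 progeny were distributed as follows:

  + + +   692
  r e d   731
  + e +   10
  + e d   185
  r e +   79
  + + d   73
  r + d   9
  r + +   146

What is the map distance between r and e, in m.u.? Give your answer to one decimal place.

18.2 m.u.

The two rarest classes, + e + and r + d, are the double crossovers. Comparing them with the parentals, only the e allele has switched, so e is the middle locus and the order is d – e – r.
Crossovers in the e–r interval produce the single-crossover classes r + + and + e d (146 + 185 = 331) plus the double crossovers (19).
RF(e–r) = (331 + 19) / 1925 = 350/1925 = 0.1818 → 18.2 m.u.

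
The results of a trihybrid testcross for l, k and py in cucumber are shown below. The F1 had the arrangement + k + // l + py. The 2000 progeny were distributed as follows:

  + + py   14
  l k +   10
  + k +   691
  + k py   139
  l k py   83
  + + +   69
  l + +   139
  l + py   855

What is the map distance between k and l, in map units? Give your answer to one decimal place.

The two rarest classes, l k + and + + py, are the double crossovers. Comparing them with the parentals, only the l allele has switched, so l is the middle locus and the order is py – l – k.
Crossovers in the l–k interval produce the single-crossover classes + + + and l k py (69 + 83 = 152) plus the double crossovers (24).
RF(l–k) = (152 + 24) / 2000 = 176/2000 = 0.0880 → 8.8 map units.

8.8 map units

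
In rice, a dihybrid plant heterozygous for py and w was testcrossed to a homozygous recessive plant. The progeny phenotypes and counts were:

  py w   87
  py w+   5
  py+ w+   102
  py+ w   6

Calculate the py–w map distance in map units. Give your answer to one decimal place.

5.5 map units

The two most frequent classes, py+ w+ (102) and py w (87), are the parental types, so the F1 was py+ w+ / py w.
The recombinant classes are py+ w and py w+: 6 + 5 = 11.
Recombination frequency = 11/200 = 0.0550 ≈ 5.5%, i.e. 5.5 map units.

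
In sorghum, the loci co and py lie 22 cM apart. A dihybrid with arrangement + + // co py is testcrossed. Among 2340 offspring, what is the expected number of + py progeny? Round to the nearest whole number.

257

A map distance of 22 cM corresponds to a recombination frequency of 0.220.
The F1 is + + / co py, so + py is a recombinant gamete class with expected frequency r/2 = 0.220/2 = 0.1100.
Expected number = 0.1100 × 2340 = 257.40 ≈ 257.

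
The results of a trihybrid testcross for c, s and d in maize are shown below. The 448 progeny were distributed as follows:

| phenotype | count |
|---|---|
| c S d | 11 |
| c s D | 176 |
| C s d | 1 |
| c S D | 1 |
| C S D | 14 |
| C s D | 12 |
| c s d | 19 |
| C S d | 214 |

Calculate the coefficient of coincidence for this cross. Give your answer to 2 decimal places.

1.02

The two most frequent reciprocal classes, c s D and C S d, are the parental types, so the F1 was c s D / C S d.
The two rarest classes, c S D and C s d, are the double crossovers. Comparing them with the parentals, only the s allele has switched, so s is the middle locus and the order is d – s – c.
d–s: (33 + 2)/448 = 0.0781; s–c: (23 + 2)/448 = 0.0558.
Expected DCO frequency = 0.0781 × 0.0558 ≈ 0.00436; observed = 2/448 ≈ 0.00446.
Coefficient of coincidence = 0.00446/0.00436 ≈ 1.02.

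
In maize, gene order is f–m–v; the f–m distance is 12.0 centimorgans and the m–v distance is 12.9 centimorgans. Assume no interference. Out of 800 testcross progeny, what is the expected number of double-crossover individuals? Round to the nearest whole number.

12

Map distances give recombination frequencies of 0.120 and 0.129 for the two intervals.
With no interference, expected double-crossover frequency = 0.120 × 0.129 = 0.01548.
Expected number = 0.01548 × 800 = 12.38 ≈ 12.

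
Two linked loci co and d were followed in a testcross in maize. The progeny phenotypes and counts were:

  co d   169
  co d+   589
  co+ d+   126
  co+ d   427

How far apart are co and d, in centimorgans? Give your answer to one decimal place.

22.5 centimorgans

The two most frequent classes, co+ d (427) and co d+ (589), are the parental types, so the F1 was co+ d / co d+.
The recombinant classes are co+ d+ and co d: 126 + 169 = 295.
Recombination frequency = 295/1311 = 0.2250 ≈ 22.5%, i.e. 22.5 centimorgans.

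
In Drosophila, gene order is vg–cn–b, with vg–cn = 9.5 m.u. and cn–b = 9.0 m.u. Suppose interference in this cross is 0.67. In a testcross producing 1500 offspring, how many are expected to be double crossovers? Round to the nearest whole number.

Map distances give recombination frequencies of 0.095 and 0.090 for the two intervals.
With interference 0.67 (so coincidence = 0.33), expected double-crossover frequency = 0.095 × 0.090 × 0.33 = 0.00282.
Expected number = 0.00282 × 1500 = 4.23 ≈ 4.

4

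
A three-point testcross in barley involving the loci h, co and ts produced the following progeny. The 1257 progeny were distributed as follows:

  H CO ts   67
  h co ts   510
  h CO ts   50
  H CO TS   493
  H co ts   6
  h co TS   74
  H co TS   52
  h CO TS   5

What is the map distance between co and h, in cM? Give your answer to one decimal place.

The two most frequent reciprocal classes, H CO TS and h co ts, are the parental types, so the F1 was H CO TS / h co ts.
The two rarest classes, h CO TS and H co ts, are the double crossovers. Comparing them with the parentals, only the h allele has switched, so h is the middle locus and the order is co – h – ts.
Crossovers in the co–h interval produce the single-crossover classes H co TS and h CO ts (52 + 50 = 102) plus the double crossovers (11).
RF(co–h) = (102 + 11) / 1257 = 113/1257 = 0.0899 → 9.0 cM.

9.0 cM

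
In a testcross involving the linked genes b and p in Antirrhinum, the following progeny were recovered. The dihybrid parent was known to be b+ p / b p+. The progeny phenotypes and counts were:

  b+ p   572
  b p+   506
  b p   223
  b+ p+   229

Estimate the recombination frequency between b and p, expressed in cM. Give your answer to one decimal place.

29.5 cM

The recombinant classes are b+ p+ and b p: 229 + 223 = 452.
Recombination frequency = 452/1530 = 0.2954 ≈ 29.5%, i.e. 29.5 cM.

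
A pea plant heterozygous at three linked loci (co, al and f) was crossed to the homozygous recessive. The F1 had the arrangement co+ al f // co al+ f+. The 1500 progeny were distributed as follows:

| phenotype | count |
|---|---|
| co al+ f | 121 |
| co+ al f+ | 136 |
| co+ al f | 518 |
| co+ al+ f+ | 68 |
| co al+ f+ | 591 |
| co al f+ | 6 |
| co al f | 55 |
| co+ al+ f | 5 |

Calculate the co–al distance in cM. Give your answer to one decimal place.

The two rarest classes, co+ al+ f and co al f+, are the double crossovers. Comparing them with the parentals, only the al allele has switched, so al is the middle locus and the order is co – al – f.
Crossovers in the co–al interval produce the single-crossover classes co al f and co+ al+ f+ (55 + 68 = 123) plus the double crossovers (11).
RF(co–al) = (123 + 11) / 1500 = 134/1500 = 0.0893 → 8.9 cM.

8.9 cM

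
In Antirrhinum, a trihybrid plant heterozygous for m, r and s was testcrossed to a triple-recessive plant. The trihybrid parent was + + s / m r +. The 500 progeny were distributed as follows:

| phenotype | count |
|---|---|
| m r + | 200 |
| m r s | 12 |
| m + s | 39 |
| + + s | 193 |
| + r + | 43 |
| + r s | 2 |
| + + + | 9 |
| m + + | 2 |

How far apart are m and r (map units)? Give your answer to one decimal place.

The two rarest classes, + r s and m + +, are the double crossovers. Comparing them with the parentals, only the r allele has switched, so r is the middle locus and the order is m – r – s.
Crossovers in the m–r interval produce the single-crossover classes m + s and + r + (39 + 43 = 82) plus the double crossovers (4).
RF(m–r) = (82 + 4) / 500 = 86/500 = 0.1720 → 17.2 map units.

17.2 map units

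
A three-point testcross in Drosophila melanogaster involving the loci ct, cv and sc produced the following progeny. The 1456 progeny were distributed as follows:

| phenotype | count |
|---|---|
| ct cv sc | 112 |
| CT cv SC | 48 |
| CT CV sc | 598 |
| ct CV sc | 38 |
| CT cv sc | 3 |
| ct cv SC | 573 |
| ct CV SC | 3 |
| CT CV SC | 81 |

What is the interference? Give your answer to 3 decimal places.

The two most frequent reciprocal classes, ct cv SC and CT CV sc, are the parental types, so the F1 was ct cv SC / CT CV sc.
The two rarest classes, ct CV SC and CT cv sc, are the double crossovers. Comparing them with the parentals, only the cv allele has switched, so cv is the middle locus and the order is sc – cv – ct.
sc–cv: (193 + 6)/1456 = 0.1367; cv–ct: (86 + 6)/1456 = 0.0632.
Expected DCO frequency = 0.1367 × 0.0632 ≈ 0.00864; observed = 6/1456 ≈ 0.00412.
Coefficient of coincidence = 0.00412/0.00864 ≈ 0.477; interference = 1 − 0.477 = 0.523.

0.523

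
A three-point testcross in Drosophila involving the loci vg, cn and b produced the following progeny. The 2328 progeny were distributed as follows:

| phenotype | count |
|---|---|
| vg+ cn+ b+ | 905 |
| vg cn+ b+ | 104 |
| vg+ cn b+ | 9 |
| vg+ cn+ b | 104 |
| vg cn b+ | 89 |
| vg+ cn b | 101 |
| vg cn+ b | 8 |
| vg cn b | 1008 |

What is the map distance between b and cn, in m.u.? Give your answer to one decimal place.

9.0 m.u.

The two most frequent reciprocal classes, vg cn b and vg+ cn+ b+, are the parental types, so the F1 was vg cn b / vg+ cn+ b+.
The two rarest classes, vg cn+ b and vg+ cn b+, are the double crossovers. Comparing them with the parentals, only the cn allele has switched, so cn is the middle locus and the order is vg – cn – b.
Crossovers in the cn–b interval produce the single-crossover classes vg cn b+ and vg+ cn+ b (89 + 104 = 193) plus the double crossovers (17).
RF(cn–b) = (193 + 17) / 2328 = 210/2328 = 0.0902 → 9.0 m.u.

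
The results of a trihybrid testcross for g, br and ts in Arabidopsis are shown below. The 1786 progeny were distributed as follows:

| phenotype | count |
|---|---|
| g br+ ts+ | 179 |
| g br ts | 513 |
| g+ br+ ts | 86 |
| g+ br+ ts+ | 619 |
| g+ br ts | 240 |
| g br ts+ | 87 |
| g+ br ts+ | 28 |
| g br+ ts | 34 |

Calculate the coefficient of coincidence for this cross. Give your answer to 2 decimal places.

0.98

The two most frequent reciprocal classes, g br ts and g+ br+ ts+, are the parental types, so the F1 was g br ts / g+ br+ ts+.
The two rarest classes, g br+ ts and g+ br ts+, are the double crossovers. Comparing them with the parentals, only the br allele has switched, so br is the middle locus and the order is g – br – ts.
g–br: (419 + 62)/1786 = 0.2693; br–ts: (173 + 62)/1786 = 0.1316.
Expected DCO frequency = 0.2693 × 0.1316 ≈ 0.03544; observed = 62/1786 ≈ 0.03471.
Coefficient of coincidence = 0.03471/0.03544 ≈ 0.98.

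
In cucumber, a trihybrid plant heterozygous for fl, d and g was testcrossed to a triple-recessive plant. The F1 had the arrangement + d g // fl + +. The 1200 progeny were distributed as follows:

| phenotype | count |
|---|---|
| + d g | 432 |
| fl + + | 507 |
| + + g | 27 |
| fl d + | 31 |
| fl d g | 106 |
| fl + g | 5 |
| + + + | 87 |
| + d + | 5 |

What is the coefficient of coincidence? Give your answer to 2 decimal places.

The two rarest classes, + d + and fl + g, are the double crossovers. Comparing them with the parentals, only the g allele has switched, so g is the middle locus and the order is fl – g – d.
fl–g: (193 + 10)/1200 = 0.1692; g–d: (58 + 10)/1200 = 0.0567.
Expected DCO frequency = 0.1692 × 0.0567 ≈ 0.00959; observed = 10/1200 ≈ 0.00833.
Coefficient of coincidence = 0.00833/0.00959 ≈ 0.87.

0.87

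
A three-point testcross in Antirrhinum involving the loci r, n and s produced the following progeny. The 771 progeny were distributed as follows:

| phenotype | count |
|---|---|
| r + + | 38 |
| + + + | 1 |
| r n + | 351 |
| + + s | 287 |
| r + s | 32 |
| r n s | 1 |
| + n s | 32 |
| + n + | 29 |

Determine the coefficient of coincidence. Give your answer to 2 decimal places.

0.34

The two most frequent reciprocal classes, + + s and r n +, are the parental types, so the F1 was + + s / r n +.
The two rarest classes, + + + and r n s, are the double crossovers. Comparing them with the parentals, only the s allele has switched, so s is the middle locus and the order is n – s – r.
n–s: (70 + 2)/771 = 0.0934; s–r: (61 + 2)/771 = 0.0817.
Expected DCO frequency = 0.0934 × 0.0817 ≈ 0.00763; observed = 2/771 ≈ 0.00259.
Coefficient of coincidence = 0.00259/0.00763 ≈ 0.34.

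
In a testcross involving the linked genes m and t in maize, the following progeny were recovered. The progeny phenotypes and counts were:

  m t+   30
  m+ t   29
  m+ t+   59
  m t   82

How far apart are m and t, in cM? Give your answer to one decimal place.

29.5 cM

The two most frequent classes, m+ t+ (59) and m t (82), are the parental types, so the F1 was m+ t+ / m t.
The recombinant classes are m+ t and m t+: 29 + 30 = 59.
Recombination frequency = 59/200 = 0.2950 ≈ 29.5%, i.e. 29.5 cM.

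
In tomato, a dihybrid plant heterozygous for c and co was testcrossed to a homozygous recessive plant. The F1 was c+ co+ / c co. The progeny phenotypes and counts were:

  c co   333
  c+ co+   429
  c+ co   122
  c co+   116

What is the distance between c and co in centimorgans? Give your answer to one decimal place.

23.8 centimorgans

The recombinant classes are c+ co and c co+: 122 + 116 = 238.
Recombination frequency = 238/1000 = 0.2380 ≈ 23.8%, i.e. 23.8 centimorgans.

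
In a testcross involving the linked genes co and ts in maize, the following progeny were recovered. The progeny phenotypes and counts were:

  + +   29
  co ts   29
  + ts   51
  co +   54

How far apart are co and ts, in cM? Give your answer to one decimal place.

The two most frequent classes, + ts (51) and co + (54), are the parental types, so the F1 was + ts / co +.
The recombinant classes are + + and co ts: 29 + 29 = 58.
Recombination frequency = 58/163 = 0.3558 ≈ 35.6%, i.e. 35.6 cM.

35.6 cM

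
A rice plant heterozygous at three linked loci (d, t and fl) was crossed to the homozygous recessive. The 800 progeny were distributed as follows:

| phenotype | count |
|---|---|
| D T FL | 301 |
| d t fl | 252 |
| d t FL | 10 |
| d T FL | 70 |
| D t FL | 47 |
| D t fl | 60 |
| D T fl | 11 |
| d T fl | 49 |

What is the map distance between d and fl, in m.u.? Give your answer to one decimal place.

The two most frequent reciprocal classes, D T FL and d t fl, are the parental types, so the F1 was D T FL / d t fl.
The two rarest classes, D T fl and d t FL, are the double crossovers. Comparing them with the parentals, only the fl allele has switched, so fl is the middle locus and the order is t – fl – d.
Crossovers in the fl–d interval produce the single-crossover classes d T FL and D t fl (70 + 60 = 130) plus the double crossovers (21).
RF(fl–d) = (130 + 21) / 800 = 151/800 = 0.1888 → 18.9 m.u.

18.9 m.u.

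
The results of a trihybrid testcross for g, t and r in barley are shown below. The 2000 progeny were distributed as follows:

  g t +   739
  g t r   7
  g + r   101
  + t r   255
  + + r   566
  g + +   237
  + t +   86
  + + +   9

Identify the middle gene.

r

The two most frequent reciprocal classes, g t + and + + r, are the parental types, so the F1 was g t + / + + r.
The two rarest classes, g t r and + + +, are the double crossovers. Comparing them with the parentals, only the r allele has switched, so r is the middle locus and the order is g – r – t.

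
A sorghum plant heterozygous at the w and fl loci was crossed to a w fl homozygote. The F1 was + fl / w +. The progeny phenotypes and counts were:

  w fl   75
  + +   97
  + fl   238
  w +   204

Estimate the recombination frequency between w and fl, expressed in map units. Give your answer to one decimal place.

28.0 map units

The recombinant classes are + + and w fl: 97 + 75 = 172.
Recombination frequency = 172/614 = 0.2801 ≈ 28.0%, i.e. 28.0 map units.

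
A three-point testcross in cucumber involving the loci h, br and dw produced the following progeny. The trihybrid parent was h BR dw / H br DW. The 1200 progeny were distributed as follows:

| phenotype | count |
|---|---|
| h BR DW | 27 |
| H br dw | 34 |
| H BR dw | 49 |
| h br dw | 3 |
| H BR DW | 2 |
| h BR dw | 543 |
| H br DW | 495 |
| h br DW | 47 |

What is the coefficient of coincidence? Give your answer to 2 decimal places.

The two rarest classes, h br dw and H BR DW, are the double crossovers. Comparing them with the parentals, only the br allele has switched, so br is the middle locus and the order is h – br – dw.
h–br: (96 + 5)/1200 = 0.0842; br–dw: (61 + 5)/1200 = 0.0550.
Expected DCO frequency = 0.0842 × 0.0550 ≈ 0.00463; observed = 5/1200 ≈ 0.00417.
Coefficient of coincidence = 0.00417/0.00463 ≈ 0.90.

0.90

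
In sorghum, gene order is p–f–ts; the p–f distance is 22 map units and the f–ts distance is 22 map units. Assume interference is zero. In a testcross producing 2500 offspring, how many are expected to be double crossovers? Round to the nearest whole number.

121

Map distances give recombination frequencies of 0.220 and 0.220 for the two intervals.
With no interference, expected double-crossover frequency = 0.220 × 0.220 = 0.04840.
Expected number = 0.04840 × 2500 = 121.00 ≈ 121.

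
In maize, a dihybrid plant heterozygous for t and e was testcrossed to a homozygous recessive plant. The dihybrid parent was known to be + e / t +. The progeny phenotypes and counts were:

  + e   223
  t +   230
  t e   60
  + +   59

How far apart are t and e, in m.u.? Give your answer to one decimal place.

The recombinant classes are + + and t e: 59 + 60 = 119.
Recombination frequency = 119/572 = 0.2080 ≈ 20.8%, i.e. 20.8 m.u.

20.8 m.u.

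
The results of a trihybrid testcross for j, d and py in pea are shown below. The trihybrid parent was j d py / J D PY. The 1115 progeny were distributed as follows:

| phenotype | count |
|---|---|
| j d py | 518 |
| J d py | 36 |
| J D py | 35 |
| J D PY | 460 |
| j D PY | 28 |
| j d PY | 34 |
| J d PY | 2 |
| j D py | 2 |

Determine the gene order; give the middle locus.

The two rarest classes, j D py and J d PY, are the double crossovers. Comparing them with the parentals, only the d allele has switched, so d is the middle locus and the order is py – d – j.

d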